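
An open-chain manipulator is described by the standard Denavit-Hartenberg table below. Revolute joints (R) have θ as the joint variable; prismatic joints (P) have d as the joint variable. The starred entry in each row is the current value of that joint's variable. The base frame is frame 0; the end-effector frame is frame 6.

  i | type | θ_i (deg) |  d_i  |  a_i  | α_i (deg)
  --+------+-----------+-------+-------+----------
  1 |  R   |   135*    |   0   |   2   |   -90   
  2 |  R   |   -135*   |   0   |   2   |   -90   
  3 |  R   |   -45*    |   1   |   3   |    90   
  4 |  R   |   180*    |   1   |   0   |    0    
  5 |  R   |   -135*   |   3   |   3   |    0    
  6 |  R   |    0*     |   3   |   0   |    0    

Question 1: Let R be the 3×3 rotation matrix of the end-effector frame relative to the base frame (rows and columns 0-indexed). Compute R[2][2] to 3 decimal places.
End-effector z-axis (col 2 of R) = (-0.8536,-0.1464,-0.5000)
R[2][2] = -0.5000

-0.500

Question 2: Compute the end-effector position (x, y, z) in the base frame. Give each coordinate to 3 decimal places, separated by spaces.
after link 1: o_1 = (-1.4142, 1.4142, 0.0000)
after link 2: o_2 = (-0.4142, 0.4142, 1.4142)
after link 3: o_3 = (-1.3536, -1.6464, 3.6213)
after link 4: o_4 = (-2.2071, -1.7929, 3.1213)
after link 5: o_5 = (-6.1391, -2.9822, 4.1820)
after link 6: o_6 = (-8.6997, -3.4216, 2.6820)

-8.700 -3.422 2.682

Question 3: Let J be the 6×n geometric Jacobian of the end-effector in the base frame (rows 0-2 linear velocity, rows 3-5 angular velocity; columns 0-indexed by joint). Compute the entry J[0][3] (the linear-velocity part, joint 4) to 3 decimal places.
axis z_3 = (-0.8536,-0.1464,-0.5000); lever o_n−o_3 = (-7.3462,-1.7751,-0.9393)
cross product → J_v[:, 3] = (-0.7500,2.8713,0.4393)
J_ω[:, 3] = z_3
entry J[0][3] = -0.7500

-0.750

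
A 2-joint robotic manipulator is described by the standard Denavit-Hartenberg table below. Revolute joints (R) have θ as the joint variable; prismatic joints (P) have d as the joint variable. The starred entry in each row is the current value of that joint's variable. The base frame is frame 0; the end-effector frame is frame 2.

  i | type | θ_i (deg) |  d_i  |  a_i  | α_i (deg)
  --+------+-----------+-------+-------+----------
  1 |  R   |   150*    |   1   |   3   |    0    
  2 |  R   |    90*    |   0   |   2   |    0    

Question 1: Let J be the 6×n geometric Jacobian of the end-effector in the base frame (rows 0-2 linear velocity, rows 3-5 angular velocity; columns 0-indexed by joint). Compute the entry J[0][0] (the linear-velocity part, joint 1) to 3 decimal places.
0.232

axis z_0 = ẑ; lever o_n−o_0 = (-3.5981,-0.2321,1.0000)
cross product → J_v[:, 0] = (0.2321,-3.5981,0.0000)
J_ω[:, 0] = z_0
entry J[0][0] = 0.2321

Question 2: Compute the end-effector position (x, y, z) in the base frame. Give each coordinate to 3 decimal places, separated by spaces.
-3.598 -0.232 1.000

after link 1: o_1 = (-2.5981, 1.5000, 1.0000)
after link 2: o_2 = (-3.5981, -0.2321, 1.0000)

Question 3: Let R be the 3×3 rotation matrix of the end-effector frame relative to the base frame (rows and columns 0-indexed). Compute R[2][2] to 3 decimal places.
End-effector z-axis (col 2 of R) = (0.0000,0.0000,1.0000)
R[2][2] = 1.0000

1.000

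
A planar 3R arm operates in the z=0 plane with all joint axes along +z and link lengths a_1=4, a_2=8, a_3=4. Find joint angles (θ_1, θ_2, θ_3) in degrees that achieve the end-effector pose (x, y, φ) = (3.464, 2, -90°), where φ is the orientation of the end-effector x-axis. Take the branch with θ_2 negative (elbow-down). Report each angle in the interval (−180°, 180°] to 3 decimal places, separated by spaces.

150.001 -120.001 -120.001

wrist centre = target − a_3·(cos φ, sin φ) = (3.4640, 6.0000)
cos θ_2 = (47.9993−4²−8²)/(2·4·8) = -0.5000; θ_2 = -120.0007° (elbow-down)
β = atan2(6.0000,3.4640) = 60.0007°; ψ = atan2(-6.9282,-0.0001) = -90.0007°
θ_1 = β − ψ = 150.0015°
θ_3 = φ − θ_1 − θ_2 = -120.0007° (wrapped to (-180°,180°])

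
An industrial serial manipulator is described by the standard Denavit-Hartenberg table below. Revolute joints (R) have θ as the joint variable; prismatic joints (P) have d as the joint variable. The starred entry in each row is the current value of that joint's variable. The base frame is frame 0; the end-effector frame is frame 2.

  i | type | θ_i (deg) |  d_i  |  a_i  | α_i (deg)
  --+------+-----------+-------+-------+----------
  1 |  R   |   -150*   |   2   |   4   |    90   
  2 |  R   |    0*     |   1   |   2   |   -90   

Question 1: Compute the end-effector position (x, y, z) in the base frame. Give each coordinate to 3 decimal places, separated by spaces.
-5.696 -2.134 2.000

after link 1: o_1 = (-3.4641, -2.0000, 2.0000)
after link 2: o_2 = (-5.6962, -2.1340, 2.0000)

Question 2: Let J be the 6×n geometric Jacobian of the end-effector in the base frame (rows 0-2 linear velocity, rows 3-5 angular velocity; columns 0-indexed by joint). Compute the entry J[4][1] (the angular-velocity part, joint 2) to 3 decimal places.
axis z_1 = (-0.5000,0.8660,0.0000); lever o_n−o_1 = (-2.2321,-0.1340,0.0000)
cross product → J_v[:, 1] = (0.0000,-0.0000,2.0000)
J_ω[:, 1] = z_1
entry J[4][1] = 0.8660

0.866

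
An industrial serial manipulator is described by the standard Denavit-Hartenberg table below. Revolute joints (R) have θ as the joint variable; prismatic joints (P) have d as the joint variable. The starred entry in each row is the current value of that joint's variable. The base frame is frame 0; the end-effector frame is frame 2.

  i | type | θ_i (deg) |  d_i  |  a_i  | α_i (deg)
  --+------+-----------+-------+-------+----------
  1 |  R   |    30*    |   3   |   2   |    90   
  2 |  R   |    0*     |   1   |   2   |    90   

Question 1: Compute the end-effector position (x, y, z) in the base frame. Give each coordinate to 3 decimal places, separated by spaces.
after link 1: o_1 = (1.7321, 1.0000, 3.0000)
after link 2: o_2 = (3.9641, 1.1340, 3.0000)

3.964 1.134 3.000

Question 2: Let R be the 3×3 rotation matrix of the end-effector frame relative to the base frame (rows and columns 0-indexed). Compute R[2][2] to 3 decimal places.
-1.000

End-effector z-axis (col 2 of R) = (0.0000,-0.0000,-1.0000)
R[2][2] = -1.0000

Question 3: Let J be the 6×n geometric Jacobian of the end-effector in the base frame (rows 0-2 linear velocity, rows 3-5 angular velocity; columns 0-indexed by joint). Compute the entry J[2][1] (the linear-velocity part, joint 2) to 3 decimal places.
axis z_1 = (0.5000,-0.8660,0.0000); lever o_n−o_1 = (2.2321,0.1340,0.0000)
cross product → J_v[:, 1] = (-0.0000,0.0000,2.0000)
J_ω[:, 1] = z_1
entry J[2][1] = 2.0000

2.000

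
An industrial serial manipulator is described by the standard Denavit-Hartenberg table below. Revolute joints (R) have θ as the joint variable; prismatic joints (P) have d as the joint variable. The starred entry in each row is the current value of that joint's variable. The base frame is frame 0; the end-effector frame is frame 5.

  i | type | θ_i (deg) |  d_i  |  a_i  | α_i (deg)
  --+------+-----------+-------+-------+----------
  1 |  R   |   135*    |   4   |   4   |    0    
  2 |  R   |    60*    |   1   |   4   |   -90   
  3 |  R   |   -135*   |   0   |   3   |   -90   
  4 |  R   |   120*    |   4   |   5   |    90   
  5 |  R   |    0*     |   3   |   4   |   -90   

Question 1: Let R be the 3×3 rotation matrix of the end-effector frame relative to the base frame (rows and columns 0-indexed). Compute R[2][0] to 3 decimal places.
-0.354

End-effector x-axis (col 0 of R) = (-0.5657,0.7450,-0.3536)
R[2][0] = -0.3536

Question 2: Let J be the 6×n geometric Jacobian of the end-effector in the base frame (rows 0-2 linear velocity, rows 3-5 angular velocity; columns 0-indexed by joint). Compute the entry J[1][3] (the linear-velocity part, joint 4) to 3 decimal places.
axis z_3 = (-0.6830,-0.1830,0.7071); lever o_n−o_3 = (-6.4366,7.8974,1.4836)
cross product → J_v[:, 3] = (-5.8558,-3.5381,-6.5720)
J_ω[:, 3] = z_3
entry J[1][3] = -3.5381

-3.538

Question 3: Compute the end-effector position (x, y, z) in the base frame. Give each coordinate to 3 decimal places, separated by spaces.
after link 1: o_1 = (-2.8284, 2.8284, 4.0000)
after link 2: o_2 = (-6.6921, 1.7932, 5.0000)
after link 3: o_3 = (-4.6431, 2.3422, 7.1213)
after link 4: o_4 = (-10.2034, 5.3352, 8.1820)
after link 5: o_5 = (-11.0797, 10.2396, 8.6049)

-11.080 10.240 8.605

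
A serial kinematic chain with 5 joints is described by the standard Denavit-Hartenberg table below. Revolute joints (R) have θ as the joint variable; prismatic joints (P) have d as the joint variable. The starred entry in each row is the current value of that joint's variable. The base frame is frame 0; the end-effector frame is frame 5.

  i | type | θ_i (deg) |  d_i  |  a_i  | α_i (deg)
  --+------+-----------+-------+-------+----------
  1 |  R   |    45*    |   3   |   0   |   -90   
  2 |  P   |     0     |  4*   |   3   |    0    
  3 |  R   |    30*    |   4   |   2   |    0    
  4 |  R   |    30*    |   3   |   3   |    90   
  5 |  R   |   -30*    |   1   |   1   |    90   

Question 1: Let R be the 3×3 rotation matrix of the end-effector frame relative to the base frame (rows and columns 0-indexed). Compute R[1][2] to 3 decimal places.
End-effector z-axis (col 2 of R) = (0.4356,-0.7891,0.4330)
R[1][2] = -0.7891

-0.789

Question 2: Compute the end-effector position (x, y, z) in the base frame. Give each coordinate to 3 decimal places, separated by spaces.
-2.099 12.750 -0.848

after link 1: o_1 = (0.0000, 0.0000, 3.0000)
after link 2: o_2 = (-0.7071, 4.9497, 3.0000)
after link 3: o_3 = (-2.3108, 9.0029, 2.0000)
after link 4: o_4 = (-3.3714, 12.1849, -0.5981)
after link 5: o_5 = (-2.0993, 12.7499, -0.8481)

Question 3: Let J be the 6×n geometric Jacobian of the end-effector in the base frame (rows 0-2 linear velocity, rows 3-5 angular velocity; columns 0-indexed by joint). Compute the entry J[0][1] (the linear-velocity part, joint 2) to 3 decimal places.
prismatic axis z_1 = (-0.7071,0.7071,0.0000)
J_v[:, 1] = z_1; J_ω[:, 1] = (0,0,0)
entry J[0][1] = -0.7071

-0.707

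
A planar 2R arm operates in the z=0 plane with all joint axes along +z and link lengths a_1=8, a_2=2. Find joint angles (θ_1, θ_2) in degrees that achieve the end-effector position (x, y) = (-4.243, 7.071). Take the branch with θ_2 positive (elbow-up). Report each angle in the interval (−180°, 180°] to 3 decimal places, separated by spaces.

106.930 89.996

cos θ_2 = (68.0021−8²−2²)/(2·8·2) = 0.0001; θ_2 = 89.9963° (elbow-up)
β = atan2(7.0710,-4.2430) = 120.9661°; ψ = atan2(2.0000,8.0001) = 14.0360°
θ_1 = β − ψ = 106.9301°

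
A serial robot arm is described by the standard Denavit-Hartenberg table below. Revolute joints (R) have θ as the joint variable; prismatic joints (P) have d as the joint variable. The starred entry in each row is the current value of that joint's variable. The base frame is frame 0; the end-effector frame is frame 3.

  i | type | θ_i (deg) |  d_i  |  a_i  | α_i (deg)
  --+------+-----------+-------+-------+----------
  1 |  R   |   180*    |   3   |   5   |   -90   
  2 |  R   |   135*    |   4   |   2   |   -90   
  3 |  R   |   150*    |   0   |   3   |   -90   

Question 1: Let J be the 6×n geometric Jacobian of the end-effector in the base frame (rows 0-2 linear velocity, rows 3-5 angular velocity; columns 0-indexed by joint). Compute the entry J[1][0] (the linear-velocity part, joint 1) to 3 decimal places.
axis z_0 = ẑ; lever o_n−o_0 = (-5.4229,-2.5000,3.4229)
cross product → J_v[:, 0] = (2.5000,-5.4229,0.0000)
J_ω[:, 0] = z_0
entry J[1][0] = -5.4229

-5.423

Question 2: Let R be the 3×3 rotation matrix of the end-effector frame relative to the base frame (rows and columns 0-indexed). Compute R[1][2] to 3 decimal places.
-0.866

End-effector z-axis (col 2 of R) = (-0.3536,-0.8660,0.3536)
R[1][2] = -0.8660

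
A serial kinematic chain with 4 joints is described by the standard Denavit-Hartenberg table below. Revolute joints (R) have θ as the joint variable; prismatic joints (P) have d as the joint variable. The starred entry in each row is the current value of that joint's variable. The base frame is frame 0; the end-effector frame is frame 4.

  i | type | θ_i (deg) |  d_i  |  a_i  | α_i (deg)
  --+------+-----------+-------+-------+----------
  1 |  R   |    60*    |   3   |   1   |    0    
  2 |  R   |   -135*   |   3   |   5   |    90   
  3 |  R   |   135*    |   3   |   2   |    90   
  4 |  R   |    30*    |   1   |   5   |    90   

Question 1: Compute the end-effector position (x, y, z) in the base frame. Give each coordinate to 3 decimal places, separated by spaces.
after link 1: o_1 = (0.5000, 0.8660, 3.0000)
after link 2: o_2 = (1.7941, -3.9636, 6.0000)
after link 3: o_3 = (-1.4697, -3.3740, 7.4142)
after link 4: o_4 = (-4.4940, -1.7466, 11.1832)

-4.494 -1.747 11.183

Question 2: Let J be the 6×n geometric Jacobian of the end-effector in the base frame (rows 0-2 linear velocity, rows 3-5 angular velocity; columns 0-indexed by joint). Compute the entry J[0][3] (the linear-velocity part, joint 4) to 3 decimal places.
axis z_3 = (0.1830,-0.6830,0.7071); lever o_n−o_3 = (-3.0243,1.6275,3.7690)
cross product → J_v[:, 3] = (-3.7250,-2.8283,-1.7678)
J_ω[:, 3] = z_3
entry J[0][3] = -3.7250

-3.725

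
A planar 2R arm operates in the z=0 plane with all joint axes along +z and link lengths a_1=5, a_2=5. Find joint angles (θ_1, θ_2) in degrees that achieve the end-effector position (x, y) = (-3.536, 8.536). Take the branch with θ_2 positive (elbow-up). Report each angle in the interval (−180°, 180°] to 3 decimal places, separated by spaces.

90.011 44.982

cos θ_2 = (85.3666−5²−5²)/(2·5·5) = 0.7073; θ_2 = 44.9818° (elbow-up)
β = atan2(8.5360,-3.5360) = 112.5016°; ψ = atan2(3.5344,8.5367) = 22.4909°
θ_1 = β − ψ = 90.0107°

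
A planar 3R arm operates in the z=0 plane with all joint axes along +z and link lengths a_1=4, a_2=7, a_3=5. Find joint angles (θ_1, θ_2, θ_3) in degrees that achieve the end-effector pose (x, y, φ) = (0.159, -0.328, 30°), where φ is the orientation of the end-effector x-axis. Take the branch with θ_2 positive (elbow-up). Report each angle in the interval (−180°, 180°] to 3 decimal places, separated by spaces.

113.265 135.009 141.726

wrist centre = target − a_3·(cos φ, sin φ) = (-4.1711, -2.8280)
cos θ_2 = (25.3959−4²−7²)/(2·4·7) = -0.7072; θ_2 = 135.0089° (elbow-up)
β = atan2(-2.8280,-4.1711) = -145.8630°; ψ = atan2(4.9490,-0.9505) = 100.8720°
θ_1 = β − ψ = -246.7349°
θ_3 = φ − θ_1 − θ_2 = 141.7261° (wrapped to (-180°,180°])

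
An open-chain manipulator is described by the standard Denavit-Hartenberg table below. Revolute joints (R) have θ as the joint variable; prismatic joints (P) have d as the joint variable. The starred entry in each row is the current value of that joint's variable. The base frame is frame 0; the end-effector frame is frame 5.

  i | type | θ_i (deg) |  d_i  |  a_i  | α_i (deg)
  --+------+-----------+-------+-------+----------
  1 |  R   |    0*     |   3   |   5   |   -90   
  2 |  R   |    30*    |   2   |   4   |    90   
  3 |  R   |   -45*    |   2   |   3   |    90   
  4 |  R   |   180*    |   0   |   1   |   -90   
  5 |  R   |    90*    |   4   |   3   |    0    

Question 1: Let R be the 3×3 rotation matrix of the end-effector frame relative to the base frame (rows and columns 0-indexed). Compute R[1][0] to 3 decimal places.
0.707

End-effector x-axis (col 0 of R) = (0.6124,0.7071,-0.3536)
R[1][0] = 0.7071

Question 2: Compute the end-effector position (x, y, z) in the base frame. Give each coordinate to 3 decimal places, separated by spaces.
after link 1: o_1 = (5.0000, 0.0000, 3.0000)
after link 2: o_2 = (8.4641, 2.0000, 1.0000)
after link 3: o_3 = (11.3012, -0.1213, 1.6714)
after link 4: o_4 = (10.6888, 0.5858, 2.0249)
after link 5: o_5 = (10.5260, 2.7071, -2.4998)

10.526 2.707 -2.500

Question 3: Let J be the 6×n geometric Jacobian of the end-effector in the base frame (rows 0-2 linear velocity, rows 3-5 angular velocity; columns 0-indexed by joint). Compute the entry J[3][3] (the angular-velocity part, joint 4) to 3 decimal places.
axis z_3 = (-0.6124,-0.7071,0.3536); lever o_n−o_3 = (-0.7753,2.8284,-4.1712)
cross product → J_v[:, 3] = (1.9495,-2.8284,-2.2802)
J_ω[:, 3] = z_3
entry J[3][3] = -0.6124

-0.612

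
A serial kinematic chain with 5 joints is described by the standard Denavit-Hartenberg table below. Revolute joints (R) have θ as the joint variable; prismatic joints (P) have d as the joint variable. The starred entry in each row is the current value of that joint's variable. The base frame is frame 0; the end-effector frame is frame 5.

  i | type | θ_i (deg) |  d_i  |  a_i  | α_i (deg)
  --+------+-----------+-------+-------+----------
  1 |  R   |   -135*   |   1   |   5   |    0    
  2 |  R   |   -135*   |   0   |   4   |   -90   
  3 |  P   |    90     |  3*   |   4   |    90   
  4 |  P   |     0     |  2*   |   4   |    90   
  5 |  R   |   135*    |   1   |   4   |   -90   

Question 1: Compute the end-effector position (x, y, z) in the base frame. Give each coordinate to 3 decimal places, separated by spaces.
-5.536 5.293 -4.172

after link 1: o_1 = (-3.5355, -3.5355, 1.0000)
after link 2: o_2 = (-3.5355, 0.4645, 1.0000)
after link 3: o_3 = (-6.5355, 0.4645, -3.0000)
after link 4: o_4 = (-6.5355, 2.4645, -7.0000)
after link 5: o_5 = (-5.5355, 5.2929, -4.1716)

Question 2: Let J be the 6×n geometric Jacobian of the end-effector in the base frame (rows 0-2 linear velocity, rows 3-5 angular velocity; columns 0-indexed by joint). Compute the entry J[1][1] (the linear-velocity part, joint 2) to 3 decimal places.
axis z_1 = (0.0000,0.0000,1.0000); lever o_n−o_1 = (-2.0000,8.8284,-5.1716)
cross product → J_v[:, 1] = (-8.8284,-2.0000,0.0000)
J_ω[:, 1] = z_1
entry J[1][1] = -2.0000

-2.000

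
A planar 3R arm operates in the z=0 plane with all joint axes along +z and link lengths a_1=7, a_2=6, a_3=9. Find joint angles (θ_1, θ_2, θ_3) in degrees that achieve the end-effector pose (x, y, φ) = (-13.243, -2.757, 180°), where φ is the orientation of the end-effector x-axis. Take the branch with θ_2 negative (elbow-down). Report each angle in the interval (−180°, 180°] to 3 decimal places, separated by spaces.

wrist centre = target − a_3·(cos φ, sin φ) = (-4.2430, -2.7570)
cos θ_2 = (25.6041−7²−6²)/(2·7·6) = -0.7071; θ_2 = -134.9990° (elbow-down)
β = atan2(-2.7570,-4.2430) = -146.9852°; ψ = atan2(-4.2427,2.7574) = -56.9793°
θ_1 = β − ψ = -90.0059°
θ_3 = φ − θ_1 − θ_2 = 45.0049° (wrapped to (-180°,180°])

-90.006 -134.999 45.005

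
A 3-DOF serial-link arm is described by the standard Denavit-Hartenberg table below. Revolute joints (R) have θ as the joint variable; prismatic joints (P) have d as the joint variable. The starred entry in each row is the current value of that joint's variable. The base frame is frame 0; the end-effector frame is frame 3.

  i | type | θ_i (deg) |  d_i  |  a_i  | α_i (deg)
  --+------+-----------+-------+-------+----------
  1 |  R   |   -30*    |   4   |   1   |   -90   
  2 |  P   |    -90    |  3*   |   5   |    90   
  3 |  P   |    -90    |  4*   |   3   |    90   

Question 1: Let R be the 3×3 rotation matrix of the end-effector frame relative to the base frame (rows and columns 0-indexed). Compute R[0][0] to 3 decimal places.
-0.500

End-effector x-axis (col 0 of R) = (-0.5000,-0.8660,0.0000)
R[0][0] = -0.5000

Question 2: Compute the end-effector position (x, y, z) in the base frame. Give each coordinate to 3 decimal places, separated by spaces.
after link 1: o_1 = (0.8660, -0.5000, 4.0000)
after link 2: o_2 = (2.3660, 2.0981, 9.0000)
after link 3: o_3 = (-2.5981, 1.5000, 9.0000)

-2.598 1.500 9.000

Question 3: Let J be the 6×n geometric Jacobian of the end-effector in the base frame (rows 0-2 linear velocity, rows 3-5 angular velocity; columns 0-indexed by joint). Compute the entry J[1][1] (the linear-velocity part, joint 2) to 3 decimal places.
prismatic axis z_1 = (0.5000,0.8660,0.0000)
J_v[:, 1] = z_1; J_ω[:, 1] = (0,0,0)
entry J[1][1] = 0.8660

0.866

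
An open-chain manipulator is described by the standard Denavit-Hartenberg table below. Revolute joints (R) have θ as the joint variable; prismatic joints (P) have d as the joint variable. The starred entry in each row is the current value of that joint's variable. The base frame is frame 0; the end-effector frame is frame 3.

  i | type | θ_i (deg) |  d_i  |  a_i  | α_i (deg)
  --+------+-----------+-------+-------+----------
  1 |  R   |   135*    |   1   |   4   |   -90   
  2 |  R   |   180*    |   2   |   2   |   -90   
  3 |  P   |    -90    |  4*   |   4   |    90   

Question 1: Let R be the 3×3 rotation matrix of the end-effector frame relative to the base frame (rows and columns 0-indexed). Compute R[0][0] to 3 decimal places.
End-effector x-axis (col 0 of R) = (-0.7071,-0.7071,-0.0000)
R[0][0] = -0.7071

-0.707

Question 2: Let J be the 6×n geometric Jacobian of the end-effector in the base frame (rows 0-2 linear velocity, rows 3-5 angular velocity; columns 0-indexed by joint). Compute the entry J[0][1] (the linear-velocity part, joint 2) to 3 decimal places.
axis z_1 = (-0.7071,-0.7071,0.0000); lever o_n−o_1 = (-2.8284,-5.6569,4.0000)
cross product → J_v[:, 1] = (-2.8284,2.8284,2.0000)
J_ω[:, 1] = z_1
entry J[0][1] = -2.8284

-2.828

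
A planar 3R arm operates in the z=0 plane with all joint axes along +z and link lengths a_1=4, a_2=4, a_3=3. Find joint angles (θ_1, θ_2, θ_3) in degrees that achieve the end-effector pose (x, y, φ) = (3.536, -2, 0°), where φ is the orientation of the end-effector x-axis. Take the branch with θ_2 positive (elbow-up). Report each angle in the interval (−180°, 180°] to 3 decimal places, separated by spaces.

wrist centre = target − a_3·(cos φ, sin φ) = (0.5360, -2.0000)
cos θ_2 = (4.2873−4²−4²)/(2·4·4) = -0.8660; θ_2 = 149.9996° (elbow-up)
β = atan2(-2.0000,0.5360) = -74.9973°; ψ = atan2(2.0000,0.5359) = 74.9998°
θ_1 = β − ψ = -149.9971°
θ_3 = φ − θ_1 − θ_2 = -0.0025° (wrapped to (-180°,180°])

-149.997 150.000 -0.003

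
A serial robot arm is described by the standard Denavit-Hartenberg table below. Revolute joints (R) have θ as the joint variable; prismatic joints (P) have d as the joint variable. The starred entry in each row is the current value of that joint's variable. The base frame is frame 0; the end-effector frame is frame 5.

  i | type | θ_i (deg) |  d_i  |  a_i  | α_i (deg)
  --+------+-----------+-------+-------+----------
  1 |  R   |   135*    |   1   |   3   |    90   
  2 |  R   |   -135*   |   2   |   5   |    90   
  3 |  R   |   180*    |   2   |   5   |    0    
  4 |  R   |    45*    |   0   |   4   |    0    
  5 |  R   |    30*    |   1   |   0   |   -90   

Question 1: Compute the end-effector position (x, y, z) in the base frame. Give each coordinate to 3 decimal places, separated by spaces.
after link 1: o_1 = (-2.1213, 2.1213, 1.0000)
after link 2: o_2 = (1.7929, 1.0355, -2.5355)
after link 3: o_3 = (0.2929, 2.5355, 2.4142)
after link 4: o_4 = (-3.1213, 1.9497, 4.4142)
after link 5: o_5 = (-2.6213, 1.4497, 5.1213)

-2.621 1.450 5.121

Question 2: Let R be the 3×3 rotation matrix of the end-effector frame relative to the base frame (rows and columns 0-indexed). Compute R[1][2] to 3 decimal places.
End-effector z-axis (col 2 of R) = (0.3000,-0.6660,-0.6830)
R[1][2] = -0.6660

-0.666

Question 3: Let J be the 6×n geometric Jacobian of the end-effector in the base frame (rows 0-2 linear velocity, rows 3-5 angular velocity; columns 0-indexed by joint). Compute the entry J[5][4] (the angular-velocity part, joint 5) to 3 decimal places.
0.707

axis z_4 = (0.5000,-0.5000,0.7071); lever o_n−o_4 = (0.5000,-0.5000,0.7071)
cross product → J_v[:, 4] = (-0.0000,-0.0000,0.0000)
J_ω[:, 4] = z_4
entry J[5][4] = 0.7071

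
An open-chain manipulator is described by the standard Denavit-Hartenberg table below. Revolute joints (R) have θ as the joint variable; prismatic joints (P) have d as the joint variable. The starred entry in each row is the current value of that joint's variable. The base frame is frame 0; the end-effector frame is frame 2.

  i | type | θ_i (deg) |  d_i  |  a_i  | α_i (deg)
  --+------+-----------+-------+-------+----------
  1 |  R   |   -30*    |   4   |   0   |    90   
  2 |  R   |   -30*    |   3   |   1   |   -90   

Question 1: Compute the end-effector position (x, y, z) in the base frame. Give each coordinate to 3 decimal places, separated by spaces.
after link 1: o_1 = (0.0000, 0.0000, 4.0000)
after link 2: o_2 = (-0.7500, -3.0311, 3.5000)

-0.750 -3.031 3.500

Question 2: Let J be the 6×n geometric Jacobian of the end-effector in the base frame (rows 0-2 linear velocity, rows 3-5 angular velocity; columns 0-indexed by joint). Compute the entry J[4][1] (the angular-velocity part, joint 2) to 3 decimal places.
-0.866

axis z_1 = (-0.5000,-0.8660,0.0000); lever o_n−o_1 = (-0.7500,-3.0311,-0.5000)
cross product → J_v[:, 1] = (0.4330,-0.2500,0.8660)
J_ω[:, 1] = z_1
entry J[4][1] = -0.8660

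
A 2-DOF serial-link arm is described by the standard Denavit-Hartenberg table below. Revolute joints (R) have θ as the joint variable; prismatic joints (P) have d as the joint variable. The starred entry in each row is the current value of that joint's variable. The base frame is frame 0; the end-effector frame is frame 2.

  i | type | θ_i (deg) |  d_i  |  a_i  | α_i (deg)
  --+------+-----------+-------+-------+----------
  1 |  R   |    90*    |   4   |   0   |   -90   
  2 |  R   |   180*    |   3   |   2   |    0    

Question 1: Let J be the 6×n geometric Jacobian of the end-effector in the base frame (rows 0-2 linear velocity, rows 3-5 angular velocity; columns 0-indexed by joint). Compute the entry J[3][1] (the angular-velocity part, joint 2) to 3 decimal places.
-1.000

axis z_1 = (-1.0000,0.0000,0.0000); lever o_n−o_1 = (-3.0000,-2.0000,0.0000)
cross product → J_v[:, 1] = (0.0000,-0.0000,2.0000)
J_ω[:, 1] = z_1
entry J[3][1] = -1.0000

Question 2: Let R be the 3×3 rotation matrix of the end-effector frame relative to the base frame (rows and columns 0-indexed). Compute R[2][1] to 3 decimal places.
End-effector y-axis (col 1 of R) = (0.0000,-0.0000,1.0000)
R[2][1] = 1.0000

1.000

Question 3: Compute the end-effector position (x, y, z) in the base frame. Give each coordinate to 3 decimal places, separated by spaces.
-3.000 -2.000 4.000

after link 1: o_1 = (0.0000, 0.0000, 4.0000)
after link 2: o_2 = (-3.0000, -2.0000, 4.0000)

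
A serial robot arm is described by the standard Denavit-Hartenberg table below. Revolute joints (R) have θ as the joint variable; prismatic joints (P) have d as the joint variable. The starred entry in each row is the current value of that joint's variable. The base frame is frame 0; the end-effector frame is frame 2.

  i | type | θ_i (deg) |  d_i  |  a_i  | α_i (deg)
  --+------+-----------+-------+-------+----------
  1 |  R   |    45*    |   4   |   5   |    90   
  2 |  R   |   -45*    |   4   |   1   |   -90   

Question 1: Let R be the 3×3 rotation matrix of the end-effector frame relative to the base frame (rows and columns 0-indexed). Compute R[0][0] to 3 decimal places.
End-effector x-axis (col 0 of R) = (0.5000,0.5000,-0.7071)
R[0][0] = 0.5000

0.500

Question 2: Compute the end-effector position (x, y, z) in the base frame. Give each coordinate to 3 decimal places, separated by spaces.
after link 1: o_1 = (3.5355, 3.5355, 4.0000)
after link 2: o_2 = (6.8640, 1.2071, 3.2929)

6.864 1.207 3.293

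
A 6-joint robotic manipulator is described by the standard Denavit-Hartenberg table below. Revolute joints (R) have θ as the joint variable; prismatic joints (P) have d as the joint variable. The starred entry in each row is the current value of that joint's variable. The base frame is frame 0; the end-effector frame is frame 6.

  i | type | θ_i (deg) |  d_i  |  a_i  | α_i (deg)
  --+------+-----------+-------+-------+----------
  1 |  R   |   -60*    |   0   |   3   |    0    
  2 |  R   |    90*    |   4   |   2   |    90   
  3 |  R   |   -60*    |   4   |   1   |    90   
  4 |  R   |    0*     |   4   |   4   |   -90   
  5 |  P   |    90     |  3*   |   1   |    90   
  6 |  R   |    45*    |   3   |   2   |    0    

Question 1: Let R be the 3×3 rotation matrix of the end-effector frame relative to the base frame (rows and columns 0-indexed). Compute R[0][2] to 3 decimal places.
0.433

End-effector z-axis (col 2 of R) = (0.4330,0.2500,-0.8660)
R[0][2] = 0.4330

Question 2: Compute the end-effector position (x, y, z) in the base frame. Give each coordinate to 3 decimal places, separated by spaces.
9.714 -7.572 -3.721

after link 1: o_1 = (1.5000, -2.5981, 0.0000)
after link 2: o_2 = (3.2321, -1.5981, 4.0000)
after link 3: o_3 = (5.6651, -4.8122, 3.1340)
after link 4: o_4 = (4.3971, -5.5442, -2.3301)
after link 5: o_5 = (6.6471, -7.7093, -1.8301)
after link 6: o_6 = (9.7139, -7.5717, -3.7211)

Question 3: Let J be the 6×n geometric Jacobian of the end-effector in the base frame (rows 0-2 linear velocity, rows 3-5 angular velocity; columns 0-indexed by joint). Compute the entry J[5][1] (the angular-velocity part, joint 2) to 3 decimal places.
1.000

axis z_1 = (0.0000,0.0000,1.0000); lever o_n−o_1 = (8.2139,-4.9736,-3.7211)
cross product → J_v[:, 1] = (4.9736,8.2139,-0.0000)
J_ω[:, 1] = z_1
entry J[5][1] = 1.0000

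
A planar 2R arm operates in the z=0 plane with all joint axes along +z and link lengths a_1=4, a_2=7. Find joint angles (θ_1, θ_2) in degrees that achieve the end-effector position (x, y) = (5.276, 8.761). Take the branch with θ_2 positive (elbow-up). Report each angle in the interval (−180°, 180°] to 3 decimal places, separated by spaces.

cos θ_2 = (104.5913−4²−7²)/(2·4·7) = 0.7070; θ_2 = 45.0097° (elbow-up)
β = atan2(8.7610,5.2760) = 58.9430°; ψ = atan2(4.9506,8.9489) = 28.9516°
θ_1 = β − ψ = 29.9915°

29.991 45.010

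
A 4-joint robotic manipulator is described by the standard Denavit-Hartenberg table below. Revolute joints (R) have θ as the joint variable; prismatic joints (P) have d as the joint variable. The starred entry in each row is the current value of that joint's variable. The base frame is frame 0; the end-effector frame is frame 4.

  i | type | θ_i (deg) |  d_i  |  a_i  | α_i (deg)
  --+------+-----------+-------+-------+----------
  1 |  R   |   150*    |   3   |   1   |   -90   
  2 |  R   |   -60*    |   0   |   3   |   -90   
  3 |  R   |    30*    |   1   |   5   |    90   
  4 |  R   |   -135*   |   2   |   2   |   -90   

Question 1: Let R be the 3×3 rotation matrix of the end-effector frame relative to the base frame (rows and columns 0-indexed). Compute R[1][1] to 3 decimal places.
0.625

End-effector y-axis (col 1 of R) = (0.6495,0.6250,-0.4330)
R[1][1] = 0.6250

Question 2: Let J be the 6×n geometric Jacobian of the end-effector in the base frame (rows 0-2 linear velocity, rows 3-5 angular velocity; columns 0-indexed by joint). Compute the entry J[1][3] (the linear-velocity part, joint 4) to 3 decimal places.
axis z_3 = (-0.6495,-0.6250,0.4330); lever o_n−o_3 = (-0.0616,-2.7809,0.5125)
cross product → J_v[:, 3] = (0.8839,0.3062,1.7678)
J_ω[:, 3] = z_3
entry J[1][3] = 0.3062

0.306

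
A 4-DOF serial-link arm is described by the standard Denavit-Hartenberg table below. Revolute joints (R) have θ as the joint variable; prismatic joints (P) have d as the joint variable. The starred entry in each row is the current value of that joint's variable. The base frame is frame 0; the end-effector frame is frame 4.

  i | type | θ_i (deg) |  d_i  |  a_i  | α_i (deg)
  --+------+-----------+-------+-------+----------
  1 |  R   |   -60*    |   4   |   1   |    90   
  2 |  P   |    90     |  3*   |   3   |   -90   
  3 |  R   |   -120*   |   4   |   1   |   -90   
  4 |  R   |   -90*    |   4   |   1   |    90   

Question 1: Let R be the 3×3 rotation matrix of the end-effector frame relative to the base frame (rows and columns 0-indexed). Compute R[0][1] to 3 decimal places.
End-effector y-axis (col 1 of R) = (-0.4330,-0.2500,0.8660)
R[0][1] = -0.4330

-0.433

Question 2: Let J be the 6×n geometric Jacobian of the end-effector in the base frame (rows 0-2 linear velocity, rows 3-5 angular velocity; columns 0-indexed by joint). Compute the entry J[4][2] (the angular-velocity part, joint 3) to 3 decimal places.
axis z_2 = (-0.5000,0.8660,0.0000); lever o_n−o_2 = (-4.9821,2.8971,2.9641)
cross product → J_v[:, 2] = (2.5670,1.4821,2.8660)
J_ω[:, 2] = z_2
entry J[4][2] = 0.8660

0.866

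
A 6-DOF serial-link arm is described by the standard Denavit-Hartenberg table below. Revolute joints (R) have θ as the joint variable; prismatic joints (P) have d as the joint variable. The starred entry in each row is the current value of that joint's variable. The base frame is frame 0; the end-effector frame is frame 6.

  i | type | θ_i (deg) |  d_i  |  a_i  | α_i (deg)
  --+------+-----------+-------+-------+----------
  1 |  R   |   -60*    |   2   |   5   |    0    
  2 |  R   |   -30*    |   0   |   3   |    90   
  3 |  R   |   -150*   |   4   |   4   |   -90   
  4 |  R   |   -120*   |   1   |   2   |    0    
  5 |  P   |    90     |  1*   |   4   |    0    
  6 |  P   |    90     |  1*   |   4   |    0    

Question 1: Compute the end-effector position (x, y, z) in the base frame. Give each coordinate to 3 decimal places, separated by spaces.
-1.768 -1.500 -4.830

after link 1: o_1 = (2.5000, -4.3301, 2.0000)
after link 2: o_2 = (2.5000, -7.3301, 2.0000)
after link 3: o_3 = (-1.5000, -3.8660, 0.0000)
after link 4: o_4 = (-3.2321, -5.2321, -0.3660)
after link 5: o_5 = (-5.2321, -2.7321, -2.9641)
after link 6: o_6 = (-1.7679, -1.5000, -4.8301)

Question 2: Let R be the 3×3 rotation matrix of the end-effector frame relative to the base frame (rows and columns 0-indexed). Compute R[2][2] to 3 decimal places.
End-effector z-axis (col 2 of R) = (-0.0000,-0.5000,-0.8660)
R[2][2] = -0.8660

-0.866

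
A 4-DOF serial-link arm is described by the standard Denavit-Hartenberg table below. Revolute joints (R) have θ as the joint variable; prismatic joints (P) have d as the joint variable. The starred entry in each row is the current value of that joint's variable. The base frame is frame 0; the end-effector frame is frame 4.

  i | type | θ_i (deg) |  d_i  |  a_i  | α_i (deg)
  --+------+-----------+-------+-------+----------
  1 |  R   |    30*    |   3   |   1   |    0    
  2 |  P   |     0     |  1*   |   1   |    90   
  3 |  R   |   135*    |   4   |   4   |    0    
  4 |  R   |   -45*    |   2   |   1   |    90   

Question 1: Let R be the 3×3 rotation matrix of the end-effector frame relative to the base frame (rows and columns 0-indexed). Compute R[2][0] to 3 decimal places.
End-effector x-axis (col 0 of R) = (0.0000,0.0000,1.0000)
R[2][0] = 1.0000

1.000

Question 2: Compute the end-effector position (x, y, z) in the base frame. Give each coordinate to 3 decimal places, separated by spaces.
after link 1: o_1 = (0.8660, 0.5000, 3.0000)
after link 2: o_2 = (1.7321, 1.0000, 4.0000)
after link 3: o_3 = (1.2826, -3.8783, 6.8284)
after link 4: o_4 = (2.2826, -5.6104, 7.8284)

2.283 -5.610 7.828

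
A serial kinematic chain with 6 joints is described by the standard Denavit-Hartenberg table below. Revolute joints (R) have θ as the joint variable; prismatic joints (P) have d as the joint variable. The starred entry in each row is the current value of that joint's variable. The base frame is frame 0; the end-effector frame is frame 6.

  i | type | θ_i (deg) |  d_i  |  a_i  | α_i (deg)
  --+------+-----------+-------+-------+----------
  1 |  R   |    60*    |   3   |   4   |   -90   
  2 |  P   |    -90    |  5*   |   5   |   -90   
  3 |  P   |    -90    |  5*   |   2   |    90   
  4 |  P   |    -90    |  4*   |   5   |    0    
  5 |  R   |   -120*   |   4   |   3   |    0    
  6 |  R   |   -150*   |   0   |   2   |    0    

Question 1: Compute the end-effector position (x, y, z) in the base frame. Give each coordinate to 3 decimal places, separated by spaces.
-2.794 7.964 -0.000

after link 1: o_1 = (2.0000, 3.4641, 3.0000)
after link 2: o_2 = (-2.3301, 5.9641, 8.0000)
after link 3: o_3 = (-1.5622, 11.2942, 8.0000)
after link 4: o_4 = (-4.0622, 6.9641, 4.0000)
after link 5: o_5 = (-1.0622, 6.9641, -0.0000)
after link 6: o_6 = (-2.7942, 7.9641, -0.0000)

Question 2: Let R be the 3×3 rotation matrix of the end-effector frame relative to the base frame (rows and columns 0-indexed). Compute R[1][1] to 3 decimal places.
0.866

End-effector y-axis (col 1 of R) = (0.5000,0.8660,-0.0000)
R[1][1] = 0.8660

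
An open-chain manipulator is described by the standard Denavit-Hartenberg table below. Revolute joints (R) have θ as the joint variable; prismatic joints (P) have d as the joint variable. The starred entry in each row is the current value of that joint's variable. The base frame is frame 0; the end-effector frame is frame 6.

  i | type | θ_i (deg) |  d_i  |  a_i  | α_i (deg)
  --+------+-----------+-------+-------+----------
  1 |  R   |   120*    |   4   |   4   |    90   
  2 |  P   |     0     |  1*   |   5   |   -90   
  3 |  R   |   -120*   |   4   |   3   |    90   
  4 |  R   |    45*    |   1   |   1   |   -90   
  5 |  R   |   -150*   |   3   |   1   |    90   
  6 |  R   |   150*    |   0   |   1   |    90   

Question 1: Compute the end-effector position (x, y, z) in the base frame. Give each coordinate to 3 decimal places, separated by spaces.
after link 1: o_1 = (-2.0000, 3.4641, 4.0000)
after link 2: o_2 = (-3.6340, 8.2942, 4.0000)
after link 3: o_3 = (-0.6340, 8.2942, 8.0000)
after link 4: o_4 = (0.0731, 7.2942, 8.7071)
after link 5: o_5 = (-2.6606, 6.7942, 10.2161)
after link 6: o_6 = (-2.4838, 7.2272, 11.0999)

-2.484 7.227 11.100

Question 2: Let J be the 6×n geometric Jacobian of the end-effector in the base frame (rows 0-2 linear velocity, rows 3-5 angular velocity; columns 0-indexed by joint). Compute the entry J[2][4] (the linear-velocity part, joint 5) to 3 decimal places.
axis z_4 = (-0.7071,-0.0000,0.7071); lever o_n−o_4 = (-2.5569,-0.0670,2.3928)
cross product → J_v[:, 4] = (0.0474,-0.1160,0.0474)
J_ω[:, 4] = z_4
entry J[2][4] = 0.0474

0.047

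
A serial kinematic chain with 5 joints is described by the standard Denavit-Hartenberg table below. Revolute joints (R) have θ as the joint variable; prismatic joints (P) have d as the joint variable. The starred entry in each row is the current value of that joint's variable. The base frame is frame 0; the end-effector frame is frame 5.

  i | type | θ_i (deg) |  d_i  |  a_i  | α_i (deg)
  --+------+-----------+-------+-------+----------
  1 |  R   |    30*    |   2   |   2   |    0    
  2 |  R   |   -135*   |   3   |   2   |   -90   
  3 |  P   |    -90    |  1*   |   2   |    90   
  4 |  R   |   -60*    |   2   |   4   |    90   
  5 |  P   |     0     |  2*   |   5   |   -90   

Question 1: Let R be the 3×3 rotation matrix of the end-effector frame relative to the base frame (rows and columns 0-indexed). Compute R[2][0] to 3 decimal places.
End-effector x-axis (col 0 of R) = (-0.8365,0.2241,0.5000)
R[2][0] = 0.5000

0.500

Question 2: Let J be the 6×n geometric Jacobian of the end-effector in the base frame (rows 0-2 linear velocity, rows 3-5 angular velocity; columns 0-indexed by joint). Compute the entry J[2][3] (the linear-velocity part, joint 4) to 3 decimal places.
8.794

axis z_3 = (0.2588,0.9659,0.0000); lever o_n−o_3 = (-7.9769,4.2080,2.7679)
cross product → J_v[:, 3] = (2.6736,-0.7164,8.7942)
J_ω[:, 3] = z_3
entry J[2][3] = 8.7942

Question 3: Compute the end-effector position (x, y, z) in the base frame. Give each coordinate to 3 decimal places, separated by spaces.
after link 1: o_1 = (1.7321, 1.0000, 2.0000)
after link 2: o_2 = (1.2144, -0.9319, 5.0000)
after link 3: o_3 = (2.1803, -1.1907, 7.0000)
after link 4: o_4 = (-0.6481, 1.6378, 9.0000)
after link 5: o_5 = (-5.7966, 3.0173, 9.7679)

-5.797 3.017 9.768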